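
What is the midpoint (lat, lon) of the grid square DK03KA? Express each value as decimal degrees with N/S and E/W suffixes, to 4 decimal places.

13.0208° N, 119.1250° W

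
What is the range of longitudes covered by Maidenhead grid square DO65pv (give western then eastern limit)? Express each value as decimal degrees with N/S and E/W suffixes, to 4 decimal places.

106.7500° W, 106.6667° W

Field D=3, O=14: +3·20° lon, +14·10° lat → SW at lon -120°, lat 50°.
Square 6, 5: +6·2° lon, +5·1° lat → SW at lon -108°, lat 55°.
Subsquare p=15, v=21: +15·0.0833333° lon, +21·0.0416667° lat → SW at lon -106.75°, lat 55.875°.
Cell spans 0.0833333° lon × 0.0416667° lat.
west 106.7500° W, east 106.6667° W.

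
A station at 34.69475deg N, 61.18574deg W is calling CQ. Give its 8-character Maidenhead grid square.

FM94jq76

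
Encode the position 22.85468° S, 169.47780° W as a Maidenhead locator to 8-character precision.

Offset from 180°W / 90°S: lon 10.52220°, lat 67.14532°.
Field: 10.52220/20 → 0 → A, 67.14532/10 → 6 → G; chars AG.
Square: 10.52220/2 → 5, 7.14532/1 → 7; chars 57.
Subsquare: 0.52220/0.0833333 → 6 → g, 0.14532/0.0416667 → 3 → d; chars gd.
Extended square: 0.02220/0.00833333 → 2, 0.02032/0.00416667 → 4; chars 24.

AG57gd24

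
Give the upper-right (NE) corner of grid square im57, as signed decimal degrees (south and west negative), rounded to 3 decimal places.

38.000, -8.000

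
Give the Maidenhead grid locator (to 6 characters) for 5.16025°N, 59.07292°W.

Shift to the Maidenhead origin (180°W, 90°S): lon 120.9271, lat 95.1603.
Field: 120.9271/20 → 6 → G, 95.1603/10 → 9 → J; chars GJ.
Square: 0.9271/2 → 0, 5.1603/1 → 5; chars 05.
Subsquare: 0.9271/0.0833333 → 11 → l, 0.1603/0.0416667 → 3 → d; chars ld.

GJ05ld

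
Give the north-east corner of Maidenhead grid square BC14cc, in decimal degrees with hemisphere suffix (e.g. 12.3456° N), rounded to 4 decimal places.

Field B=1, C=2: +1·20° lon, +2·10° lat → SW at lon -160°, lat -70°.
Square 1, 4: +1·2° lon, +4·1° lat → SW at lon -158°, lat -66°.
Subsquare c=2, c=2: +2·0.0833333° lon, +2·0.0416667° lat → SW at lon -157.833°, lat -65.9167°.
Cell spans 0.0833333° lon × 0.0416667° lat. NE corner is SW corner plus one full cell.
latitude 65.8750° S, longitude 157.7500° W.

65.8750° S, 157.7500° W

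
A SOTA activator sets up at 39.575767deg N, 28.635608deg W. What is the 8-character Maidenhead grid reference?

Add 180° to longitude and 90° to latitude: 151.36439, 129.57577.
Field: lon ⌊151.36439/20⌋ = 7 → H; lat ⌊129.57577/10⌋ = 12 → M.
Square: lon ⌊11.36439/2⌋ = 5; lat ⌊9.57577/1⌋ = 9.
Subsquare: lon ⌊1.36439/0.0833333⌋ = 16 → q; lat ⌊0.57577/0.0416667⌋ = 13 → n.
Extended square: lon ⌊0.03106/0.00833333⌋ = 3; lat ⌊0.03410/0.00416667⌋ = 8.

HM59qn38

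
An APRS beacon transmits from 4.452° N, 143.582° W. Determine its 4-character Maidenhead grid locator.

BJ84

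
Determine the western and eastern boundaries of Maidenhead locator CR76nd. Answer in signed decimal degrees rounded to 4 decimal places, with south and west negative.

-124.9167, -124.8333

Field C=2, R=17: +2·20° lon, +17·10° lat → SW at lon -140°, lat 80°.
Square 7, 6: +7·2° lon, +6·1° lat → SW at lon -126°, lat 86°.
Subsquare n=13, d=3: +13·0.0833333° lon, +3·0.0416667° lat → SW at lon -124.917°, lat 86.125°.
Cell spans 0.0833333° lon × 0.0416667° lat.
west -124.9167, east -124.8333.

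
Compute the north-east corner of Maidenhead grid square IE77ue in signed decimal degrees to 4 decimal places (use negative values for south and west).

Field I=8, E=4: +8·20° lon, +4·10° lat → SW at lon -20°, lat -50°.
Square 7, 7: +7·2° lon, +7·1° lat → SW at lon -6°, lat -43°.
Subsquare u=20, e=4: +20·0.0833333° lon, +4·0.0416667° lat → SW at lon -4.33333°, lat -42.8333°.
Cell spans 0.0833333° lon × 0.0416667° lat. NE corner is SW corner plus one full cell.
latitude -42.7917, longitude -4.2500.

-42.7917, -4.2500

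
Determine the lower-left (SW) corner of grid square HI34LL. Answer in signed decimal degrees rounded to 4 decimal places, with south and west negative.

Field H=7, I=8: +7·20° lon, +8·10° lat → SW at lon -40°, lat -10°.
Square 3, 4: +3·2° lon, +4·1° lat → SW at lon -34°, lat -6°.
Subsquare l=11, l=11: +11·0.0833333° lon, +11·0.0416667° lat → SW at lon -33.0833°, lat -5.54167°.
latitude -5.5417, longitude -33.0833.

-5.5417, -33.0833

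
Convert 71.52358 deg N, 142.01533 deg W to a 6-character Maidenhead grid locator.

BQ81xm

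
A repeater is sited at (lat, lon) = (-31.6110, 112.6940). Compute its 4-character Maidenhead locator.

OF68

Add 180° to longitude and 90° to latitude: 292.69, 58.39.
Field (20°×10°, letters A–R): lon ⌊292.69/20⌋ = 14 → O; lat ⌊58.39/10⌋ = 5 → F.
Square (2°×1°, digits 0–9): lon ⌊12.69/2⌋ = 6; lat ⌊8.39/1⌋ = 8.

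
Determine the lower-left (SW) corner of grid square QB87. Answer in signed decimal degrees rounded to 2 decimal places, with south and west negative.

-73.00, 156.00

Field Q=16, B=1: +16·20° lon, +1·10° lat → SW at lon 140°, lat -80°.
Square 8, 7: +8·2° lon, +7·1° lat → SW at lon 156°, lat -73°.
latitude -73.00, longitude 156.00.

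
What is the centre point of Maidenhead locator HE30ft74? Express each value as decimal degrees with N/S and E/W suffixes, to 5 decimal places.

49.18958° S, 33.52083° W

Field H=7, E=4: +7·20° lon, +4·10° lat → SW at lon -40°, lat -50°.
Square 3, 0: +3·2° lon, +0·1° lat → SW at lon -34°, lat -50°.
Subsquare f=5, t=19: +5·0.0833333° lon, +19·0.0416667° lat → SW at lon -33.5833°, lat -49.2083°.
Extended square 7, 4: +7·0.00833333° lon, +4·0.00416667° lat → SW at lon -33.525°, lat -49.1917°.
Cell spans 0.00833333° lon × 0.00416667° lat. Centre is SW corner plus half of each.
latitude 49.18958° S, longitude 33.52083° W.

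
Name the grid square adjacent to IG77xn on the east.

IG87an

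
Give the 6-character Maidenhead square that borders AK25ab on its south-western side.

Longitude subsquare a = 0; −1 → -1, wraps to 23 = x, carry into square.
Longitude square 2; −1 → 1.
Latitude subsquare b = 1; −1 → 0 = a.

AK15xa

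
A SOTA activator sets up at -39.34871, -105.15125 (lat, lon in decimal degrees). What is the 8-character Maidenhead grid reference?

DF70kp16

Offset from 180°W / 90°S: lon 74.84875°, lat 50.65129°.
Field: lon ⌊74.84875/20⌋ = 3 → D; lat ⌊50.65129/10⌋ = 5 → F.
Square: lon ⌊14.84875/2⌋ = 7; lat ⌊0.65129/1⌋ = 0.
Subsquare: lon ⌊0.84875/0.0833333⌋ = 10 → k; lat ⌊0.65129/0.0416667⌋ = 15 → p.
Extended square: lon ⌊0.01542/0.00833333⌋ = 1; lat ⌊0.02629/0.00416667⌋ = 6.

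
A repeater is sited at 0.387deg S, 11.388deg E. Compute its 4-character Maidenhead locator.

Offset from 180°W / 90°S: lon 191.39°, lat 89.61°.
Field (20°×10°, letters A–R): lon ⌊191.39/20⌋ = 9 → J; lat ⌊89.61/10⌋ = 8 → I.
Square (2°×1°, digits 0–9): lon ⌊11.39/2⌋ = 5; lat ⌊9.61/1⌋ = 9.

JI59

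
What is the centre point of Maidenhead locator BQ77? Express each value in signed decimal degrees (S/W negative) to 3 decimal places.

77.500, -145.000

Field B=1, Q=16: +1·20° lon, +16·10° lat → SW at lon -160°, lat 70°.
Square 7, 7: +7·2° lon, +7·1° lat → SW at lon -146°, lat 77°.
Cell spans 2° lon × 1° lat. Centre is SW corner plus half of each.
latitude 77.500, longitude -145.000.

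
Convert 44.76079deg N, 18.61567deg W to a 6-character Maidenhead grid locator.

Offset from 180°W / 90°S: lon 161.3843°, lat 134.7608°.
Field (20°×10°, letters A–R): 161.3843/20 → 8 → I, 134.7608/10 → 13 → N; chars IN.
Square (2°×1°, digits 0–9): 1.3843/2 → 0, 4.7608/1 → 4; chars 04.
Subsquare (5′×2.5′, letters a–x): 1.3843/0.0833333 → 16 → q, 0.7608/0.0416667 → 18 → s; chars qs.

IN04qs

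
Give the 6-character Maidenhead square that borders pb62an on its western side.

PB52xn

Longitude subsquare a = 0; −1 → -1, wraps to 23 = x, carry into square.
Longitude square 6; −1 → 5.
The latitude characters are unchanged.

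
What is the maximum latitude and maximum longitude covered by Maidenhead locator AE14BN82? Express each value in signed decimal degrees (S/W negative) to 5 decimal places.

-45.44583, -177.84167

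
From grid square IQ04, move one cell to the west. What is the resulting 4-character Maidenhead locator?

HQ94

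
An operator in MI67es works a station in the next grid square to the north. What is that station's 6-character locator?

MI67et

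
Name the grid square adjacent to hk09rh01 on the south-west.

HK09qh90

Longitude extended square 0; −1 → -1, wraps to 9, carry into subsquare.
Longitude subsquare r = 17; −1 → 16 = q.
Latitude extended square 1; −1 → 0.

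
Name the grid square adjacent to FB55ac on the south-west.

Longitude subsquare a = 0; −1 → -1, wraps to 23 = x, carry into square.
Longitude square 5; −1 → 4.
Latitude subsquare c = 2; −1 → 1 = b.

FB45xb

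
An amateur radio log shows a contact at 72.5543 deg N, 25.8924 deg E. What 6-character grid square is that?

KQ22wn

Shift to the Maidenhead origin (180°W, 90°S): lon 205.8924, lat 162.5543.
Field: lon ⌊205.8924/20⌋ = 10 → K; lat ⌊162.5543/10⌋ = 16 → Q.
Square: lon ⌊5.8924/2⌋ = 2; lat ⌊2.5543/1⌋ = 2.
Subsquare: lon ⌊1.8924/0.0833333⌋ = 22 → w; lat ⌊0.5543/0.0416667⌋ = 13 → n.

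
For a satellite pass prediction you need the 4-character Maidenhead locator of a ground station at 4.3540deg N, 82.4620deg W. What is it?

Shift to the Maidenhead origin (180°W, 90°S): lon 97.54, lat 94.35.
Field: lon ⌊97.54/20⌋ = 4 → E; lat ⌊94.35/10⌋ = 9 → J.
Square: lon ⌊17.54/2⌋ = 8; lat ⌊4.35/1⌋ = 4.

EJ84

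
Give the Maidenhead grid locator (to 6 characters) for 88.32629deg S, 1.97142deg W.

IA91aq

Offset from 180°W / 90°S: lon 178.0286°, lat 1.6737°.
Field: 178.0286/20 → 8 → I, 1.6737/10 → 0 → A; chars IA.
Square: 18.0286/2 → 9, 1.6737/1 → 1; chars 91.
Subsquare: 0.0286/0.0833333 → 0 → a, 0.6737/0.0416667 → 16 → q; chars aq.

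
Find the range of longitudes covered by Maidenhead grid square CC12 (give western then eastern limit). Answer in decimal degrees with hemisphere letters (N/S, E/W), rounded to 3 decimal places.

138.000° W, 136.000° W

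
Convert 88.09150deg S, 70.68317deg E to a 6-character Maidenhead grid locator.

MA51iv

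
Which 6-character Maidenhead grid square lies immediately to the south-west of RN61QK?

RN61pj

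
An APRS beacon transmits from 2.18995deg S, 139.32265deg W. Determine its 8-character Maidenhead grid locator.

Shift to the Maidenhead origin (180°W, 90°S): lon 40.67735, lat 87.81005.
Field (20°×10°, letters A–R): 40.67735/20 → 2 → C, 87.81005/10 → 8 → I; chars CI.
Square (2°×1°, digits 0–9): 0.67735/2 → 0, 7.81005/1 → 7; chars 07.
Subsquare (5′×2.5′, letters a–x): 0.67735/0.0833333 → 8 → i, 0.81005/0.0416667 → 19 → t; chars it.
Extended square (30″×15″, digits 0–9): 0.01068/0.00833333 → 1, 0.01838/0.00416667 → 4; chars 14.

CI07it14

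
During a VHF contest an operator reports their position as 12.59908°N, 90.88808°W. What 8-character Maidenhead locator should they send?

EK42no33

Offset from 180°W / 90°S: lon 89.11192°, lat 102.59908°.
Field (20°×10°, letters A–R): lon ⌊89.11192/20⌋ = 4 → E; lat ⌊102.59908/10⌋ = 10 → K.
Square (2°×1°, digits 0–9): lon ⌊9.11192/2⌋ = 4; lat ⌊2.59908/1⌋ = 2.
Subsquare (5′×2.5′, letters a–x): lon ⌊1.11192/0.0833333⌋ = 13 → n; lat ⌊0.59908/0.0416667⌋ = 14 → o.
Extended square (30″×15″, digits 0–9): lon ⌊0.02859/0.00833333⌋ = 3; lat ⌊0.01575/0.00416667⌋ = 3.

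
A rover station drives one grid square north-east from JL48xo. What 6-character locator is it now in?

JL58ap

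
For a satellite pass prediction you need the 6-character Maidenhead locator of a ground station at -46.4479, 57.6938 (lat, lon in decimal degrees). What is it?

Add 180° to longitude and 90° to latitude: 237.6938, 43.5521.
Field: lon ⌊237.6938/20⌋ = 11 → L; lat ⌊43.5521/10⌋ = 4 → E.
Square: lon ⌊17.6938/2⌋ = 8; lat ⌊3.5521/1⌋ = 3.
Subsquare: lon ⌊1.6938/0.0833333⌋ = 20 → u; lat ⌊0.5521/0.0416667⌋ = 13 → n.

LE83un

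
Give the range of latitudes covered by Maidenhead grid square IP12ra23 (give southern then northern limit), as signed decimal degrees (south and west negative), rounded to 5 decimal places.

Field I=8, P=15: +8·20° lon, +15·10° lat → SW at lon -20°, lat 60°.
Square 1, 2: +1·2° lon, +2·1° lat → SW at lon -18°, lat 62°.
Subsquare r=17, a=0: +17·0.0833333° lon, +0·0.0416667° lat → SW at lon -16.5833°, lat 62°.
Extended square 2, 3: +2·0.00833333° lon, +3·0.00416667° lat → SW at lon -16.5667°, lat 62.0125°.
Cell spans 0.00833333° lon × 0.00416667° lat.
south 62.01250, north 62.01667.

62.01250, 62.01667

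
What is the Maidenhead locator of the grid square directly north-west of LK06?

Longitude square 0; −1 → -1, wraps to 9, carry into field.
Longitude field L = 11; −1 → 10 = K.
Latitude square 6; +1 → 7.

KK97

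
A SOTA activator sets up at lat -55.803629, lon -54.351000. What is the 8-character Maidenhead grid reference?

GD24te77

Offset from 180°W / 90°S: lon 125.64900°, lat 34.19637°.
Field (20°×10°, letters A–R): 125.64900/20 → 6 → G, 34.19637/10 → 3 → D; chars GD.
Square (2°×1°, digits 0–9): 5.64900/2 → 2, 4.19637/1 → 4; chars 24.
Subsquare (5′×2.5′, letters a–x): 1.64900/0.0833333 → 19 → t, 0.19637/0.0416667 → 4 → e; chars te.
Extended square (30″×15″, digits 0–9): 0.06567/0.00833333 → 7, 0.02970/0.00416667 → 7; chars 77.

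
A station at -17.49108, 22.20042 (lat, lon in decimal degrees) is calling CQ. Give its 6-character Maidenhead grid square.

Offset from 180°W / 90°S: lon 202.2004°, lat 72.5089°.
Field (20°×10°, letters A–R): 202.2004/20 → 10 → K, 72.5089/10 → 7 → H; chars KH.
Square (2°×1°, digits 0–9): 2.2004/2 → 1, 2.5089/1 → 2; chars 12.
Subsquare (5′×2.5′, letters a–x): 0.2004/0.0833333 → 2 → c, 0.5089/0.0416667 → 12 → m; chars cm.

KH12cm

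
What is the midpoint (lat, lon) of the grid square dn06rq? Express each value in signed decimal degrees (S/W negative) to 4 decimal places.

Field D=3, N=13: +3·20° lon, +13·10° lat → SW at lon -120°, lat 40°.
Square 0, 6: +0·2° lon, +6·1° lat → SW at lon -120°, lat 46°.
Subsquare r=17, q=16: +17·0.0833333° lon, +16·0.0416667° lat → SW at lon -118.583°, lat 46.6667°.
Cell spans 0.0833333° lon × 0.0416667° lat. Centre is SW corner plus half of each.
latitude 46.6875, longitude -118.5417.

46.6875, -118.5417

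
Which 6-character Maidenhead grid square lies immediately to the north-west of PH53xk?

PH53wl

Longitude subsquare x = 23; −1 → 22 = w.
Latitude subsquare k = 10; +1 → 11 = l.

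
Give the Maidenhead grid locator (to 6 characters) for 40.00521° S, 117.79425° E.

OE89vx

Offset from 180°W / 90°S: lon 297.7943°, lat 49.9948°.
Field: 297.7943/20 → 14 → O, 49.9948/10 → 4 → E; chars OE.
Square: 17.7943/2 → 8, 9.9948/1 → 9; chars 89.
Subsquare: 1.7943/0.0833333 → 21 → v, 0.9948/0.0416667 → 23 → x; chars vx.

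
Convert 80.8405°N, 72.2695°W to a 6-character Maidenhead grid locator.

FR30uu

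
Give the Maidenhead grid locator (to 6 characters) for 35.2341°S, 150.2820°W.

BF44us

Offset from 180°W / 90°S: lon 29.7180°, lat 54.7659°.
Field: 29.7180/20 → 1 → B, 54.7659/10 → 5 → F; chars BF.
Square: 9.7180/2 → 4, 4.7659/1 → 4; chars 44.
Subsquare: 1.7180/0.0833333 → 20 → u, 0.7659/0.0416667 → 18 → s; chars us.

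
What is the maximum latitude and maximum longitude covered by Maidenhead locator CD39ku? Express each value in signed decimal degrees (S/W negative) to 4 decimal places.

Field C=2, D=3: +2·20° lon, +3·10° lat → SW at lon -140°, lat -60°.
Square 3, 9: +3·2° lon, +9·1° lat → SW at lon -134°, lat -51°.
Subsquare k=10, u=20: +10·0.0833333° lon, +20·0.0416667° lat → SW at lon -133.167°, lat -50.1667°.
Cell spans 0.0833333° lon × 0.0416667° lat. NE corner is SW corner plus one full cell.
latitude -50.1250, longitude -133.0833.

-50.1250, -133.0833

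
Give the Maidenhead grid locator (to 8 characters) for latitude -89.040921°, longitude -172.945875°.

Shift to the Maidenhead origin (180°W, 90°S): lon 7.05412, lat 0.95908.
Field: 7.05412/20 → 0 → A, 0.95908/10 → 0 → A; chars AA.
Square: 7.05412/2 → 3, 0.95908/1 → 0; chars 30.
Subsquare: 1.05412/0.0833333 → 12 → m, 0.95908/0.0416667 → 23 → x; chars mx.
Extended square: 0.05412/0.00833333 → 6, 0.00075/0.00416667 → 0; chars 60.

AA30mx60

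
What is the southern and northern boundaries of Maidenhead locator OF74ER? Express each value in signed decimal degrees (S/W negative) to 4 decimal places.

-35.2917, -35.2500

Field O=14, F=5: +14·20° lon, +5·10° lat → SW at lon 100°, lat -40°.
Square 7, 4: +7·2° lon, +4·1° lat → SW at lon 114°, lat -36°.
Subsquare e=4, r=17: +4·0.0833333° lon, +17·0.0416667° lat → SW at lon 114.333°, lat -35.2917°.
Cell spans 0.0833333° lon × 0.0416667° lat.
south -35.2917, north -35.2500.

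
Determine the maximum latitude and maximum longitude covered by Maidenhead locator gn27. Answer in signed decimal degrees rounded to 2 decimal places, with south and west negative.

48.00, -54.00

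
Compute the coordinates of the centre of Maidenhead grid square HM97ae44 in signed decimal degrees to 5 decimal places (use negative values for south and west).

37.18542, -21.96250

Field H=7, M=12: +7·20° lon, +12·10° lat → SW at lon -40°, lat 30°.
Square 9, 7: +9·2° lon, +7·1° lat → SW at lon -22°, lat 37°.
Subsquare a=0, e=4: +0·0.0833333° lon, +4·0.0416667° lat → SW at lon -22°, lat 37.1667°.
Extended square 4, 4: +4·0.00833333° lon, +4·0.00416667° lat → SW at lon -21.9667°, lat 37.1833°.
Cell spans 0.00833333° lon × 0.00416667° lat. Centre is SW corner plus half of each.
latitude 37.18542, longitude -21.96250.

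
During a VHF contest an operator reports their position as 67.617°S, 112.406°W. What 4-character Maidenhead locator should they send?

Offset from 180°W / 90°S: lon 67.59°, lat 22.38°.
Field: 67.59/20 → 3 → D, 22.38/10 → 2 → C; chars DC.
Square: 7.59/2 → 3, 2.38/1 → 2; chars 32.

DC32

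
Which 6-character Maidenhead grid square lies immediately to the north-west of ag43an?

Longitude subsquare a = 0; −1 → -1, wraps to 23 = x, carry into square.
Longitude square 4; −1 → 3.
Latitude subsquare n = 13; +1 → 14 = o.

AG33xo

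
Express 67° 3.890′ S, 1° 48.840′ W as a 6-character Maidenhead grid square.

IC92cw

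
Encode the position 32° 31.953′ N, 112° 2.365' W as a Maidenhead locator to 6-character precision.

Offset from 180°W / 90°S: lon 67.9606°, lat 122.5326°.
Field: 67.9606/20 → 3 → D, 122.5326/10 → 12 → M; chars DM.
Square: 7.9606/2 → 3, 2.5326/1 → 2; chars 32.
Subsquare: 1.9606/0.0833333 → 23 → x, 0.5326/0.0416667 → 12 → m; chars xm.

DM32xm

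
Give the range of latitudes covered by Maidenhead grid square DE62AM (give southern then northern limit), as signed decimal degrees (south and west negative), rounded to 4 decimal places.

-47.5000, -47.4583

Field D=3, E=4: +3·20° lon, +4·10° lat → SW at lon -120°, lat -50°.
Square 6, 2: +6·2° lon, +2·1° lat → SW at lon -108°, lat -48°.
Subsquare a=0, m=12: +0·0.0833333° lon, +12·0.0416667° lat → SW at lon -108°, lat -47.5°.
Cell spans 0.0833333° lon × 0.0416667° lat.
south -47.5000, north -47.4583.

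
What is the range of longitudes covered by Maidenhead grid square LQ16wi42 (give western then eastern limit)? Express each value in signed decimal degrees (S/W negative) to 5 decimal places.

43.86667, 43.87500

Field L=11, Q=16: +11·20° lon, +16·10° lat → SW at lon 40°, lat 70°.
Square 1, 6: +1·2° lon, +6·1° lat → SW at lon 42°, lat 76°.
Subsquare w=22, i=8: +22·0.0833333° lon, +8·0.0416667° lat → SW at lon 43.8333°, lat 76.3333°.
Extended square 4, 2: +4·0.00833333° lon, +2·0.00416667° lat → SW at lon 43.8667°, lat 76.3417°.
Cell spans 0.00833333° lon × 0.00416667° lat.
west 43.86667, east 43.87500.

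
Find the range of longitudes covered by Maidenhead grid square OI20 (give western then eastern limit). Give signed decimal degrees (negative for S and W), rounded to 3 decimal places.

Field O=14, I=8: +14·20° lon, +8·10° lat → SW at lon 100°, lat -10°.
Square 2, 0: +2·2° lon, +0·1° lat → SW at lon 104°, lat -10°.
Cell spans 2° lon × 1° lat.
west 104.000, east 106.000.

104.000, 106.000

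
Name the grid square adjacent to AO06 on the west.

RO96

Longitude square 0; −1 → -1, wraps to 9, carry into field.
Longitude field A = 0; −1 → -1, wraps to 17 = R, wrapping around the antimeridian.
The latitude characters are unchanged.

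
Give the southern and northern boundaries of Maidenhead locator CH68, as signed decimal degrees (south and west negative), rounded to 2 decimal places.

-12.00, -11.00

Field C=2, H=7: +2·20° lon, +7·10° lat → SW at lon -140°, lat -20°.
Square 6, 8: +6·2° lon, +8·1° lat → SW at lon -128°, lat -12°.
Cell spans 2° lon × 1° lat.
south -12.00, north -11.00.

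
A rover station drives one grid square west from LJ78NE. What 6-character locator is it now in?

LJ78me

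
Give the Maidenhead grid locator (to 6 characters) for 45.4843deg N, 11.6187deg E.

Offset from 180°W / 90°S: lon 191.6187°, lat 135.4843°.
Field (20°×10°, letters A–R): lon ⌊191.6187/20⌋ = 9 → J; lat ⌊135.4843/10⌋ = 13 → N.
Square (2°×1°, digits 0–9): lon ⌊11.6187/2⌋ = 5; lat ⌊5.4843/1⌋ = 5.
Subsquare (5′×2.5′, letters a–x): lon ⌊1.6187/0.0833333⌋ = 19 → t; lat ⌊0.4843/0.0416667⌋ = 11 → l.

JN55tl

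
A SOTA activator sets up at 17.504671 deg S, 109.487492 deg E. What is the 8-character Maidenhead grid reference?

OH42rl88

Offset from 180°W / 90°S: lon 289.48749°, lat 72.49533°.
Field: 289.48749/20 → 14 → O, 72.49533/10 → 7 → H; chars OH.
Square: 9.48749/2 → 4, 2.49533/1 → 2; chars 42.
Subsquare: 1.48749/0.0833333 → 17 → r, 0.49533/0.0416667 → 11 → l; chars rl.
Extended square: 0.07083/0.00833333 → 8, 0.03700/0.00416667 → 8; chars 88.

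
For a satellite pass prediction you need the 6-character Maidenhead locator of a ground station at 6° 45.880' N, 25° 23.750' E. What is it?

Shift to the Maidenhead origin (180°W, 90°S): lon 205.3958, lat 96.7647.
Field: lon ⌊205.3958/20⌋ = 10 → K; lat ⌊96.7647/10⌋ = 9 → J.
Square: lon ⌊5.3958/2⌋ = 2; lat ⌊6.7647/1⌋ = 6.
Subsquare: lon ⌊1.3958/0.0833333⌋ = 16 → q; lat ⌊0.7647/0.0416667⌋ = 18 → s.

KJ26qs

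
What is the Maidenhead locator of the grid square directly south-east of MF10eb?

MF10fa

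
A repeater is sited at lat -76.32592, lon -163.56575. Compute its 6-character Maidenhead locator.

AB83fq

Offset from 180°W / 90°S: lon 16.4342°, lat 13.6741°.
Field: lon ⌊16.4342/20⌋ = 0 → A; lat ⌊13.6741/10⌋ = 1 → B.
Square: lon ⌊16.4342/2⌋ = 8; lat ⌊3.6741/1⌋ = 3.
Subsquare: lon ⌊0.4342/0.0833333⌋ = 5 → f; lat ⌊0.6741/0.0416667⌋ = 16 → q.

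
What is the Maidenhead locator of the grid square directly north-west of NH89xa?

NH89wb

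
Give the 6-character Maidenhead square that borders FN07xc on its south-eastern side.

Longitude subsquare x = 23; +1 → 24, wraps to 0 = a, carry into square.
Longitude square 0; +1 → 1.
Latitude subsquare c = 2; −1 → 1 = b.

FN17ab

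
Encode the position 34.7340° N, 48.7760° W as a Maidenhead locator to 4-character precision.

GM54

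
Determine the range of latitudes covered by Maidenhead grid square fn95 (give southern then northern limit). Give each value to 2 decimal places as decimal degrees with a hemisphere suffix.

45.00° N, 46.00° N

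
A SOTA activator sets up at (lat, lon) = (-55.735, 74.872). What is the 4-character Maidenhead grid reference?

Shift to the Maidenhead origin (180°W, 90°S): lon 254.87, lat 34.27.
Field: lon ⌊254.87/20⌋ = 12 → M; lat ⌊34.27/10⌋ = 3 → D.
Square: lon ⌊14.87/2⌋ = 7; lat ⌊4.27/1⌋ = 4.

MD74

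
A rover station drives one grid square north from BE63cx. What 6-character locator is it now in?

BE64ca

Latitude subsquare x = 23; +1 → 24, wraps to 0 = a, carry into square.
Latitude square 3; +1 → 4.
The longitude characters are unchanged.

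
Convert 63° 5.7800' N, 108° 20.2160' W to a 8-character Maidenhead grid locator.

DP53tc93

Offset from 180°W / 90°S: lon 71.66307°, lat 153.09633°.
Field (20°×10°, letters A–R): 71.66307/20 → 3 → D, 153.09633/10 → 15 → P; chars DP.
Square (2°×1°, digits 0–9): 11.66307/2 → 5, 3.09633/1 → 3; chars 53.
Subsquare (5′×2.5′, letters a–x): 1.66307/0.0833333 → 19 → t, 0.09633/0.0416667 → 2 → c; chars tc.
Extended square (30″×15″, digits 0–9): 0.07973/0.00833333 → 9, 0.01300/0.00416667 → 3; chars 93.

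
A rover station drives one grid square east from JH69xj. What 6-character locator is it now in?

Longitude subsquare x = 23; +1 → 24, wraps to 0 = a, carry into square.
Longitude square 6; +1 → 7.
The latitude characters are unchanged.

JH79aj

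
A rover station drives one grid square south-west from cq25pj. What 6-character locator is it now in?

CQ25oi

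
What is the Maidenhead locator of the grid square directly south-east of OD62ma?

OD61nx

Longitude subsquare m = 12; +1 → 13 = n.
Latitude subsquare a = 0; −1 → -1, wraps to 23 = x, carry into square.
Latitude square 2; −1 → 1.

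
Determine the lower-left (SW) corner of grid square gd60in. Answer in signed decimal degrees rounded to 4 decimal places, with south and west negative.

Field G=6, D=3: +6·20° lon, +3·10° lat → SW at lon -60°, lat -60°.
Square 6, 0: +6·2° lon, +0·1° lat → SW at lon -48°, lat -60°.
Subsquare i=8, n=13: +8·0.0833333° lon, +13·0.0416667° lat → SW at lon -47.3333°, lat -59.4583°.
latitude -59.4583, longitude -47.3333.

-59.4583, -47.3333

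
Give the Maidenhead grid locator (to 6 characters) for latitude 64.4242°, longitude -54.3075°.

Offset from 180°W / 90°S: lon 125.6925°, lat 154.4242°.
Field: 125.6925/20 → 6 → G, 154.4242/10 → 15 → P; chars GP.
Square: 5.6925/2 → 2, 4.4242/1 → 4; chars 24.
Subsquare: 1.6925/0.0833333 → 20 → u, 0.4242/0.0416667 → 10 → k; chars uk.

GP24uk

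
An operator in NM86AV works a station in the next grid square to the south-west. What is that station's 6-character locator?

NM76xu

Longitude subsquare a = 0; −1 → -1, wraps to 23 = x, carry into square.
Longitude square 8; −1 → 7.
Latitude subsquare v = 21; −1 → 20 = u.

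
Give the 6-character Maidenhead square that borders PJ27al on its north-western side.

Longitude subsquare a = 0; −1 → -1, wraps to 23 = x, carry into square.
Longitude square 2; −1 → 1.
Latitude subsquare l = 11; +1 → 12 = m.

PJ17xm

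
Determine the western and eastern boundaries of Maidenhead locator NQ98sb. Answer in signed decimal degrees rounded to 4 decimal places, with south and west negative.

99.5000, 99.5833

Field N=13, Q=16: +13·20° lon, +16·10° lat → SW at lon 80°, lat 70°.
Square 9, 8: +9·2° lon, +8·1° lat → SW at lon 98°, lat 78°.
Subsquare s=18, b=1: +18·0.0833333° lon, +1·0.0416667° lat → SW at lon 99.5°, lat 78.0417°.
Cell spans 0.0833333° lon × 0.0416667° lat.
west 99.5000, east 99.5833.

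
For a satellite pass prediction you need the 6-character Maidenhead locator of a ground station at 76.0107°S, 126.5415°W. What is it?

CB63rx

Shift to the Maidenhead origin (180°W, 90°S): lon 53.4585, lat 13.9893.
Field (20°×10°, letters A–R): lon ⌊53.4585/20⌋ = 2 → C; lat ⌊13.9893/10⌋ = 1 → B.
Square (2°×1°, digits 0–9): lon ⌊13.4585/2⌋ = 6; lat ⌊3.9893/1⌋ = 3.
Subsquare (5′×2.5′, letters a–x): lon ⌊1.4585/0.0833333⌋ = 17 → r; lat ⌊0.9893/0.0416667⌋ = 23 → x.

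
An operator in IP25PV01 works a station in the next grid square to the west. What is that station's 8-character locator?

IP25ov91

Longitude extended square 0; −1 → -1, wraps to 9, carry into subsquare.
Longitude subsquare p = 15; −1 → 14 = o.
The latitude characters are unchanged.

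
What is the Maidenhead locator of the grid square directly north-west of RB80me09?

Longitude extended square 0; −1 → -1, wraps to 9, carry into subsquare.
Longitude subsquare m = 12; −1 → 11 = l.
Latitude extended square 9; +1 → 10, wraps to 0, carry into subsquare.
Latitude subsquare e = 4; +1 → 5 = f.

RB80lf90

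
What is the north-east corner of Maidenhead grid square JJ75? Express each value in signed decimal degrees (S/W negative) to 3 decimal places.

6.000, 16.000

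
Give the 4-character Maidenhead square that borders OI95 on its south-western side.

OI84

Longitude square 9; −1 → 8.
Latitude square 5; −1 → 4.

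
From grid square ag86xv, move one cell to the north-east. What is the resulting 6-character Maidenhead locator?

AG96aw

Longitude subsquare x = 23; +1 → 24, wraps to 0 = a, carry into square.
Longitude square 8; +1 → 9.
Latitude subsquare v = 21; +1 → 22 = w.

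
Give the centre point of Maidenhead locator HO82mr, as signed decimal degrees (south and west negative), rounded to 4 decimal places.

Field H=7, O=14: +7·20° lon, +14·10° lat → SW at lon -40°, lat 50°.
Square 8, 2: +8·2° lon, +2·1° lat → SW at lon -24°, lat 52°.
Subsquare m=12, r=17: +12·0.0833333° lon, +17·0.0416667° lat → SW at lon -23°, lat 52.7083°.
Cell spans 0.0833333° lon × 0.0416667° lat. Centre is SW corner plus half of each.
latitude 52.7292, longitude -22.9583.

52.7292, -22.9583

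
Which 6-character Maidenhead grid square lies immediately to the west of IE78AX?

IE68xx

Longitude subsquare a = 0; −1 → -1, wraps to 23 = x, carry into square.
Longitude square 7; −1 → 6.
The latitude characters are unchanged.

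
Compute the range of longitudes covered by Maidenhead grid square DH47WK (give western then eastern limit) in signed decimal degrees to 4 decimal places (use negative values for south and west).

-110.1667, -110.0833

Field D=3, H=7: +3·20° lon, +7·10° lat → SW at lon -120°, lat -20°.
Square 4, 7: +4·2° lon, +7·1° lat → SW at lon -112°, lat -13°.
Subsquare w=22, k=10: +22·0.0833333° lon, +10·0.0416667° lat → SW at lon -110.167°, lat -12.5833°.
Cell spans 0.0833333° lon × 0.0416667° lat.
west -110.1667, east -110.0833.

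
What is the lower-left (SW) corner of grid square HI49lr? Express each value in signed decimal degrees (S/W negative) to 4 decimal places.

-0.2917, -31.0833

Field H=7, I=8: +7·20° lon, +8·10° lat → SW at lon -40°, lat -10°.
Square 4, 9: +4·2° lon, +9·1° lat → SW at lon -32°, lat -1°.
Subsquare l=11, r=17: +11·0.0833333° lon, +17·0.0416667° lat → SW at lon -31.0833°, lat -0.291667°.
latitude -0.2917, longitude -31.0833.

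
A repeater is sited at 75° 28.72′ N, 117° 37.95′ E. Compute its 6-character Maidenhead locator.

OQ85tl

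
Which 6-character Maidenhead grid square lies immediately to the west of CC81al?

Longitude subsquare a = 0; −1 → -1, wraps to 23 = x, carry into square.
Longitude square 8; −1 → 7.
The latitude characters are unchanged.

CC71xl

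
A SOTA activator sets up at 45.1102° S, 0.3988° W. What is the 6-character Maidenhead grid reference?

Shift to the Maidenhead origin (180°W, 90°S): lon 179.6012, lat 44.8898.
Field: lon ⌊179.6012/20⌋ = 8 → I; lat ⌊44.8898/10⌋ = 4 → E.
Square: lon ⌊19.6012/2⌋ = 9; lat ⌊4.8898/1⌋ = 4.
Subsquare: lon ⌊1.6012/0.0833333⌋ = 19 → t; lat ⌊0.8898/0.0416667⌋ = 21 → v.

IE94tv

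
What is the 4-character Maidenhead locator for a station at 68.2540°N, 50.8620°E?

Shift to the Maidenhead origin (180°W, 90°S): lon 230.86, lat 158.25.
Field: 230.86/20 → 11 → L, 158.25/10 → 15 → P; chars LP.
Square: 10.86/2 → 5, 8.25/1 → 8; chars 58.

LP58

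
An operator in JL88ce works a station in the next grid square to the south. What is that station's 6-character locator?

JL88cd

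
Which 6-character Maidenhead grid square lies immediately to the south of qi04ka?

QI03kx

Latitude subsquare a = 0; −1 → -1, wraps to 23 = x, carry into square.
Latitude square 4; −1 → 3.
The longitude characters are unchanged.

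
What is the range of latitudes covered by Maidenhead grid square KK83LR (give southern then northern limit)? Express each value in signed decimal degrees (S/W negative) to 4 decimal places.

13.7083, 13.7500

Field K=10, K=10: +10·20° lon, +10·10° lat → SW at lon 20°, lat 10°.
Square 8, 3: +8·2° lon, +3·1° lat → SW at lon 36°, lat 13°.
Subsquare l=11, r=17: +11·0.0833333° lon, +17·0.0416667° lat → SW at lon 36.9167°, lat 13.7083°.
Cell spans 0.0833333° lon × 0.0416667° lat.
south 13.7083, north 13.7500.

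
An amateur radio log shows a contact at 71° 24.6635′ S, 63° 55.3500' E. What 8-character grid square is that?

Add 180° to longitude and 90° to latitude: 243.92250, 18.58894.
Field: lon ⌊243.92250/20⌋ = 12 → M; lat ⌊18.58894/10⌋ = 1 → B.
Square: lon ⌊3.92250/2⌋ = 1; lat ⌊8.58894/1⌋ = 8.
Subsquare: lon ⌊1.92250/0.0833333⌋ = 23 → x; lat ⌊0.58894/0.0416667⌋ = 14 → o.
Extended square: lon ⌊0.00583/0.00833333⌋ = 0; lat ⌊0.00561/0.00416667⌋ = 1.

MB18xo01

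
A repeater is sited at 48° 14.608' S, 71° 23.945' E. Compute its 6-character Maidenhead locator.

ME51qs

Offset from 180°W / 90°S: lon 251.3991°, lat 41.7565°.
Field: 251.3991/20 → 12 → M, 41.7565/10 → 4 → E; chars ME.
Square: 11.3991/2 → 5, 1.7565/1 → 1; chars 51.
Subsquare: 1.3991/0.0833333 → 16 → q, 0.7565/0.0416667 → 18 → s; chars qs.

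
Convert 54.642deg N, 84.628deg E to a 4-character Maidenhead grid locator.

Offset from 180°W / 90°S: lon 264.63°, lat 144.64°.
Field (20°×10°, letters A–R): 264.63/20 → 13 → N, 144.64/10 → 14 → O; chars NO.
Square (2°×1°, digits 0–9): 4.63/2 → 2, 4.64/1 → 4; chars 24.

NO24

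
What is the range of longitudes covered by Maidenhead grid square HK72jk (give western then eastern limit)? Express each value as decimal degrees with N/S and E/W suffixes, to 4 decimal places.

Field H=7, K=10: +7·20° lon, +10·10° lat → SW at lon -40°, lat 10°.
Square 7, 2: +7·2° lon, +2·1° lat → SW at lon -26°, lat 12°.
Subsquare j=9, k=10: +9·0.0833333° lon, +10·0.0416667° lat → SW at lon -25.25°, lat 12.4167°.
Cell spans 0.0833333° lon × 0.0416667° lat.
west 25.2500° W, east 25.1667° W.

25.2500° W, 25.1667° W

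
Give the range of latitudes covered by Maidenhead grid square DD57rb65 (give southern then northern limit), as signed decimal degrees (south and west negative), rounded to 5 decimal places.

-52.93750, -52.93333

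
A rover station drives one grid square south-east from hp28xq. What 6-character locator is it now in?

HP38ap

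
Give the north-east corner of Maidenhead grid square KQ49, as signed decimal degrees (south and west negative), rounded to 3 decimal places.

80.000, 30.000

Field K=10, Q=16: +10·20° lon, +16·10° lat → SW at lon 20°, lat 70°.
Square 4, 9: +4·2° lon, +9·1° lat → SW at lon 28°, lat 79°.
Cell spans 2° lon × 1° lat. NE corner is SW corner plus one full cell.
latitude 80.000, longitude 30.000.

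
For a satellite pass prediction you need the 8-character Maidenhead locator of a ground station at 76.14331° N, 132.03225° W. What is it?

Shift to the Maidenhead origin (180°W, 90°S): lon 47.96775, lat 166.14331.
Field: 47.96775/20 → 2 → C, 166.14331/10 → 16 → Q; chars CQ.
Square: 7.96775/2 → 3, 6.14331/1 → 6; chars 36.
Subsquare: 1.96775/0.0833333 → 23 → x, 0.14331/0.0416667 → 3 → d; chars xd.
Extended square: 0.05108/0.00833333 → 6, 0.01831/0.00416667 → 4; chars 64.

CQ36xd64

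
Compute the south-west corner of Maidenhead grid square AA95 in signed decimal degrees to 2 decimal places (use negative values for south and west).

-85.00, -162.00

Field A=0, A=0: +0·20° lon, +0·10° lat → SW at lon -180°, lat -90°.
Square 9, 5: +9·2° lon, +5·1° lat → SW at lon -162°, lat -85°.
latitude -85.00, longitude -162.00.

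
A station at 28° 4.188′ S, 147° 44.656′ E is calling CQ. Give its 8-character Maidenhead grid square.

QG31uw93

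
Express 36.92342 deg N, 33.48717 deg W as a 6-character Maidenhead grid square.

HM36gw

Add 180° to longitude and 90° to latitude: 146.5128, 126.9234.
Field: lon ⌊146.5128/20⌋ = 7 → H; lat ⌊126.9234/10⌋ = 12 → M.
Square: lon ⌊6.5128/2⌋ = 3; lat ⌊6.9234/1⌋ = 6.
Subsquare: lon ⌊0.5128/0.0833333⌋ = 6 → g; lat ⌊0.9234/0.0416667⌋ = 22 → w.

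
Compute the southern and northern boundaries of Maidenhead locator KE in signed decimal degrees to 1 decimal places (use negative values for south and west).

-50.0, -40.0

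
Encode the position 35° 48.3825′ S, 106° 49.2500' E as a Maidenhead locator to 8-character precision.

OF34je86

Add 180° to longitude and 90° to latitude: 286.82083, 54.19362.
Field (20°×10°, letters A–R): 286.82083/20 → 14 → O, 54.19362/10 → 5 → F; chars OF.
Square (2°×1°, digits 0–9): 6.82083/2 → 3, 4.19362/1 → 4; chars 34.
Subsquare (5′×2.5′, letters a–x): 0.82083/0.0833333 → 9 → j, 0.19362/0.0416667 → 4 → e; chars je.
Extended square (30″×15″, digits 0–9): 0.07083/0.00833333 → 8, 0.02696/0.00416667 → 6; chars 86.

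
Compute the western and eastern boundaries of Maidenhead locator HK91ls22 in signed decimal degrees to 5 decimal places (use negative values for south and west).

-21.06667, -21.05833

Field H=7, K=10: +7·20° lon, +10·10° lat → SW at lon -40°, lat 10°.
Square 9, 1: +9·2° lon, +1·1° lat → SW at lon -22°, lat 11°.
Subsquare l=11, s=18: +11·0.0833333° lon, +18·0.0416667° lat → SW at lon -21.0833°, lat 11.75°.
Extended square 2, 2: +2·0.00833333° lon, +2·0.00416667° lat → SW at lon -21.0667°, lat 11.7583°.
Cell spans 0.00833333° lon × 0.00416667° lat.
west -21.06667, east -21.05833.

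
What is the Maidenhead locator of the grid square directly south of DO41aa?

DO40ax

Latitude subsquare a = 0; −1 → -1, wraps to 23 = x, carry into square.
Latitude square 1; −1 → 0.
The longitude characters are unchanged.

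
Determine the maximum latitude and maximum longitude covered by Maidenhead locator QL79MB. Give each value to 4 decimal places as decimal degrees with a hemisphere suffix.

Field Q=16, L=11: +16·20° lon, +11·10° lat → SW at lon 140°, lat 20°.
Square 7, 9: +7·2° lon, +9·1° lat → SW at lon 154°, lat 29°.
Subsquare m=12, b=1: +12·0.0833333° lon, +1·0.0416667° lat → SW at lon 155°, lat 29.0417°.
Cell spans 0.0833333° lon × 0.0416667° lat. NE corner is SW corner plus one full cell.
latitude 29.0833° N, longitude 155.0833° E.

29.0833° N, 155.0833° E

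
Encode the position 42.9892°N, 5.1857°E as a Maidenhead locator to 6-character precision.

JN22ox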